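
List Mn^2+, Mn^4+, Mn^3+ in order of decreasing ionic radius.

Mn^2+ > Mn^3+ > Mn^4+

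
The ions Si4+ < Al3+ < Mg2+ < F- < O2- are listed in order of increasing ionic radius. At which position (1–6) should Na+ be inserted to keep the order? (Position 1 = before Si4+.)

4

All of these have 10 electrons (isoelectronic). With the same electron cloud, the ion with the most protons pulls it in tightest. Nuclear charges: Si4+ (Z=14), Al3+ (Z=13), Mg2+ (Z=12), Na+ (Z=11), F- (Z=9), O2- (Z=8). Highest Z is smallest.
With Na+ included the full order is Si4+ < Al3+ < Mg2+ < Na+ < F- < O2-, so it takes position 4.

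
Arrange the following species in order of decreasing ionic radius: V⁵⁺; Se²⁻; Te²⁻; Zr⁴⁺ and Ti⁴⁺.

Te²⁻ > Se²⁻ > Zr⁴⁺ > Ti⁴⁺ > V⁵⁺

Work out protons and electrons: V⁵⁺ (Z=23, 18 e⁻), Ti⁴⁺ (Z=22, 18 e⁻), Zr⁴⁺ (Z=40, 36 e⁻), Se²⁻ (Z=34, 36 e⁻), Te²⁻ (Z=52, 54 e⁻). V⁵⁺ < Ti⁴⁺ (both 18 e⁻, Z=23>22); Ti⁴⁺ < Zr⁴⁺ (same group, period 4 vs 5); Zr⁴⁺ < Se²⁻ (both 36 e⁻, Z=40>34); Se²⁻ < Te²⁻ (same group, period 4 vs 5).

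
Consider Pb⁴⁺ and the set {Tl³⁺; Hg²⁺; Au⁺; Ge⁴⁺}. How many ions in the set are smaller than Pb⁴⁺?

Work out protons and electrons: Ge⁴⁺ (Z=32, 28 e⁻), Pb⁴⁺ (Z=82, 78 e⁻), Tl³⁺ (Z=81, 78 e⁻), Hg²⁺ (Z=80, 78 e⁻), Au⁺ (Z=79, 78 e⁻). Ge⁴⁺ < Pb⁴⁺ (same group, period 4 vs 6); Pb⁴⁺ < Tl³⁺ (isoelectronic, higher Z=82 is smaller); Tl³⁺ < Hg²⁺ (both 78 e⁻, Z=81>80); Hg²⁺ < Au⁺ (both 78 e⁻, Z=80>79).
Overall: Ge⁴⁺ < Pb⁴⁺ < Tl³⁺ < Hg²⁺ < Au⁺. Pb⁴⁺ has 1 below it and 3 above. So 1 is smaller.

1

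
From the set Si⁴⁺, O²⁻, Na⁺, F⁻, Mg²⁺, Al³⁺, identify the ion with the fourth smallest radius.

These species are isoelectronic with 10 electrons. The only difference is the number of protons: Si⁴⁺ (Z=14), Al³⁺ (Z=13), Mg²⁺ (Z=12), Na⁺ (Z=11), F⁻ (Z=9), O²⁻ (Z=8). The strongest nuclear pull (Si⁴⁺) gives the smallest ion.
Full ascending order: Si⁴⁺ < Al³⁺ < Mg²⁺ < Na⁺ < F⁻ < O²⁻. Counting from the smallest, position 4 is Na⁺.

Na⁺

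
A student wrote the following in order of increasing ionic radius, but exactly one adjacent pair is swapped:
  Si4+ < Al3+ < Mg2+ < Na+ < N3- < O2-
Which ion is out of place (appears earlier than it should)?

Compare adjacent ions: they are isoelectronic (10 e⁻) and O has more protons than N (8 vs 7), making O2- smaller — yet in this increasing list N3- sits before O2-. Nothing else is reversed, so N3- should move one place to the right.

N3-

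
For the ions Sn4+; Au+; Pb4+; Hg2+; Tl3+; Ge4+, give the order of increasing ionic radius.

First list Z and electron count for each: Ge4+ (Z=32, 28 e⁻), Sn4+ (Z=50, 46 e⁻), Pb4+ (Z=82, 78 e⁻), Tl3+ (Z=81, 78 e⁻), Hg2+ (Z=80, 78 e⁻), Au+ (Z=79, 78 e⁻). Ge4+ < Sn4+ (same group, 1 shell fewer); Sn4+ < Pb4+ (same group, 1 shell fewer); Pb4+ < Tl3+ (isoelectronic, higher Z=82 is smaller); Tl3+ < Hg2+ (isoelectronic, higher Z=81 is smaller); Hg2+ < Au+ (isoelectronic, higher Z=80 is smaller).

Ge4+ < Sn4+ < Pb4+ < Tl3+ < Hg2+ < Au+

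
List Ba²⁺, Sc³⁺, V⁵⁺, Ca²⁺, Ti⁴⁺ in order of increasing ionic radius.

Electron counts and nuclear charges: V⁵⁺ has 18 e⁻ (Z=23), Ti⁴⁺ has 18 e⁻ (Z=22), Sc³⁺ has 18 e⁻ (Z=21), Ca²⁺ has 18 e⁻ (Z=20), Ba²⁺ has 54 e⁻ (Z=56). V⁵⁺ < Ti⁴⁺ (isoelectronic, higher Z=23 is smaller); Ti⁴⁺ < Sc³⁺ (both 18 e⁻, Z=22>21); Sc³⁺ < Ca²⁺ (isoelectronic, higher Z=21 is smaller); Ca²⁺ < Ba²⁺ (same group, 2 shells fewer).

V⁵⁺ < Ti⁴⁺ < Sc³⁺ < Ca²⁺ < Ba²⁺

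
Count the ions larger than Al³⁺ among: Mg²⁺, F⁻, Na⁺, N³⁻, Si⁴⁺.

4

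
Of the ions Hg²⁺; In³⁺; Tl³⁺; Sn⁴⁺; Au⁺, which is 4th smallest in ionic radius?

Hg²⁺

Work out protons and electrons: Sn⁴⁺ has 46 e⁻ (Z=50), In³⁺ has 46 e⁻ (Z=49), Tl³⁺ has 78 e⁻ (Z=81), Hg²⁺ has 78 e⁻ (Z=80), Au⁺ has 78 e⁻ (Z=79). Sn⁴⁺ < In³⁺ (both 46 e⁻, Z=50>49); In³⁺ < Tl³⁺ (same group, period 5 vs 6); Tl³⁺ < Hg²⁺ (isoelectronic, higher Z=81 is smaller); Hg²⁺ < Au⁺ (both 78 e⁻, Z=80>79).
Ordering: Sn⁴⁺ < In³⁺ < Tl³⁺ < Hg²⁺ < Au⁺. The 4th smallest is Hg²⁺.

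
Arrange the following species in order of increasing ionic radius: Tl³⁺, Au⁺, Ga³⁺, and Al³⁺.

Electron counts and nuclear charges: Al³⁺ (Z=13, 10 e⁻), Ga³⁺ (Z=31, 28 e⁻), Tl³⁺ (Z=81, 78 e⁻), Au⁺ (Z=79, 78 e⁻). Al³⁺ < Ga³⁺ (same group, period 3 vs 4); Ga³⁺ < Tl³⁺ (same group, 2 shells fewer); Tl³⁺ < Au⁺ (isoelectronic, higher Z=81 is smaller).

Al³⁺ < Ga³⁺ < Tl³⁺ < Au⁺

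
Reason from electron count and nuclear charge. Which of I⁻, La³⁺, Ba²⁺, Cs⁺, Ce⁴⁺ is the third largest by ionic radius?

Ba²⁺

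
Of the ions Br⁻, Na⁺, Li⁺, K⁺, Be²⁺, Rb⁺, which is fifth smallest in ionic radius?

Rb⁺

Electron counts and nuclear charges: Be²⁺: 2 e⁻, Z=4, Li⁺: 2 e⁻, Z=3, Na⁺: 10 e⁻, Z=11, K⁺: 18 e⁻, Z=19, Rb⁺: 36 e⁻, Z=37, Br⁻: 36 e⁻, Z=35. Be²⁺ < Li⁺ (isoelectronic, higher Z=4 is smaller); Li⁺ < Na⁺ (same group, 1 shell fewer); Na⁺ < K⁺ (same group, 1 shell fewer); K⁺ < Rb⁺ (same group, 1 shell fewer); Rb⁺ < Br⁻ (both 36 e⁻, Z=37>35).
That gives Be²⁺ < Li⁺ < Na⁺ < K⁺ < Rb⁺ < Br⁻. From the smallest end, number 5 is Rb⁺.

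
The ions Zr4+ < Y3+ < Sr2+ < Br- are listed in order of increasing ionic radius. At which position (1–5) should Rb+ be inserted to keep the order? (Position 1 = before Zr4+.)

These species are isoelectronic with 36 electrons. The only difference is the number of protons: Zr4+ (Z=40), Y3+ (Z=39), Sr2+ (Z=38), Rb+ (Z=37), Br- (Z=35). The strongest nuclear pull (Zr4+) gives the smallest ion.
Merged order: Zr4+ < Y3+ < Sr2+ < Rb+ < Br- — Rb+ is number 4.

4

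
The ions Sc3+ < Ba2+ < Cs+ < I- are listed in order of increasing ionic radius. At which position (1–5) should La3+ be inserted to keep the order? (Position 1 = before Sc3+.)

2

Electron counts and nuclear charges: Sc3+: 18 e⁻, Z=21, La3+: 54 e⁻, Z=57, Ba2+: 54 e⁻, Z=56, Cs+: 54 e⁻, Z=55, I-: 54 e⁻, Z=53. Sc3+ < La3+ (same group, period 4 vs 6); La3+ < Ba2+ (both 54 e⁻, Z=57>56); Ba2+ < Cs+ (both 54 e⁻, Z=56>55); Cs+ < I- (both 54 e⁻, Z=55>53).
With La3+ included the full order is Sc3+ < La3+ < Ba2+ < Cs+ < I-, so it takes position 2.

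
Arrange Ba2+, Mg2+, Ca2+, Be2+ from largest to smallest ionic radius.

All are in the same group with charge +2. Radius grows down the group as n (the outermost shell) increases.

Ba2+ > Ca2+ > Mg2+ > Be2+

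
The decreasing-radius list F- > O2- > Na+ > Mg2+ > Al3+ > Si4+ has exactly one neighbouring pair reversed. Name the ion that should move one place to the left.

O2-

The pair F-, O2- is the wrong way round — F- and O2- share 10 electrons; the higher nuclear charge on F (Z=9) contracts it more, so F- < O2-. All other adjacent pairs agree with periodic trends, so O2- is the misplaced ion.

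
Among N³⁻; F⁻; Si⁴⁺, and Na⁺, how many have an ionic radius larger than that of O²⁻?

Isoelectronic series (10 e⁻ each). Size is set by nuclear charge: more protons means a smaller ion. Si⁴⁺ (Z=14), Na⁺ (Z=11), F⁻ (Z=9), O²⁻ (Z=8), N³⁻ (Z=7).
Relative to O²⁻, the ions that are larger are N³⁻. Count: 1.

1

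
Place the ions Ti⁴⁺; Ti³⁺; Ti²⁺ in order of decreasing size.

Ti²⁺ > Ti³⁺ > Ti⁴⁺

These are all Ti ions. Removing more electrons (higher positive charge) pulls the remaining electrons in closer, so Ti⁴⁺ is smallest and Ti²⁺ is largest.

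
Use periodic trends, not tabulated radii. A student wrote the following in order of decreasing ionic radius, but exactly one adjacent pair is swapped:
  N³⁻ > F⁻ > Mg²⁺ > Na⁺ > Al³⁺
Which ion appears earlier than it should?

Mg²⁺

The pair Mg²⁺, Na⁺ is the wrong way round — they are isoelectronic (10 e⁻) and Mg has more protons than Na (12 vs 11), making Mg²⁺ smaller. All other adjacent pairs agree with periodic trends, so Mg²⁺ is the misplaced ion.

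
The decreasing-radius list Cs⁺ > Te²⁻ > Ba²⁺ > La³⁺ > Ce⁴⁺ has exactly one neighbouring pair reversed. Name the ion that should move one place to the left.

Te²⁻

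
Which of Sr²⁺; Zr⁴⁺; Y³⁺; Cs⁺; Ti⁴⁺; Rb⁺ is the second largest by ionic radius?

Rb⁺

Work out protons and electrons: Ti⁴⁺: 18 e⁻, Z=22, Zr⁴⁺: 36 e⁻, Z=40, Y³⁺: 36 e⁻, Z=39, Sr²⁺: 36 e⁻, Z=38, Rb⁺: 36 e⁻, Z=37, Cs⁺: 54 e⁻, Z=55. Ti⁴⁺ < Zr⁴⁺ (same group, period 4 vs 5); Zr⁴⁺ < Y³⁺ (isoelectronic, higher Z=40 is smaller); Y³⁺ < Sr²⁺ (isoelectronic, higher Z=39 is smaller); Sr²⁺ < Rb⁺ (both 36 e⁻, Z=38>37); Rb⁺ < Cs⁺ (same group, period 5 vs 6).
Full ascending order: Ti⁴⁺ < Zr⁴⁺ < Y³⁺ < Sr²⁺ < Rb⁺ < Cs⁺. Counting from the largest, position 2 is Rb⁺.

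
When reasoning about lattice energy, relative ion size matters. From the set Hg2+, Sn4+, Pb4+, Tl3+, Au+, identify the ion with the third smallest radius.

Tl3+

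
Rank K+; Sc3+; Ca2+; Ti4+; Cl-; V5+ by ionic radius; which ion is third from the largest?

Ca2+

Each ion has 18 electrons. The ranking follows nuclear charge in reverse — greater Z gives a smaller radius. V5+ (Z=23), Ti4+ (Z=22), Sc3+ (Z=21), Ca2+ (Z=20), K+ (Z=19), Cl- (Z=17).
So the order is V5+ < Ti4+ < Sc3+ < Ca2+ < K+ < Cl-; the 3rd-largest ion is Ca2+.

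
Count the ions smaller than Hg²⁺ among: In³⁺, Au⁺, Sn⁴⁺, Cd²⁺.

Work out protons and electrons: Sn⁴⁺: 46 e⁻, Z=50, In³⁺: 46 e⁻, Z=49, Cd²⁺: 46 e⁻, Z=48, Hg²⁺: 78 e⁻, Z=80, Au⁺: 78 e⁻, Z=79. Sn⁴⁺ < In³⁺ (isoelectronic, higher Z=50 is smaller); In³⁺ < Cd²⁺ (isoelectronic, higher Z=49 is smaller); Cd²⁺ < Hg²⁺ (same group, 1 shell fewer); Hg²⁺ < Au⁺ (isoelectronic, higher Z=80 is smaller).
Relative to Hg²⁺, the ions that are smaller are Sn⁴⁺, In³⁺, Cd²⁺. Count: 3.

3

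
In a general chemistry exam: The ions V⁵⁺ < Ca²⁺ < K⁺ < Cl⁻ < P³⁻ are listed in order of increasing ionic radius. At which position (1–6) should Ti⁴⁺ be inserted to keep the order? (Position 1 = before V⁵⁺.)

2

Isoelectronic series (18 e⁻ each). Size is set by nuclear charge: more protons means a smaller ion. V⁵⁺ (Z=23), Ti⁴⁺ (Z=22), Ca²⁺ (Z=20), K⁺ (Z=19), Cl⁻ (Z=17), P³⁻ (Z=15).
Merged order: V⁵⁺ < Ti⁴⁺ < Ca²⁺ < K⁺ < Cl⁻ < P³⁻ — Ti⁴⁺ is number 2.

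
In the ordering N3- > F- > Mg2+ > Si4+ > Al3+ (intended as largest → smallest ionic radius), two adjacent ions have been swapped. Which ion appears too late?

The pair Si4+, Al3+ is the wrong way round — Si4+ and Al3+ share 10 electrons; the higher nuclear charge on Si (Z=14) contracts it more, so Si4+ < Al3+. All other adjacent pairs agree with periodic trends, so Al3+ is the misplaced ion.

Al3+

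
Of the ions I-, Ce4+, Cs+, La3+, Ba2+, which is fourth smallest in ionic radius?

Cs+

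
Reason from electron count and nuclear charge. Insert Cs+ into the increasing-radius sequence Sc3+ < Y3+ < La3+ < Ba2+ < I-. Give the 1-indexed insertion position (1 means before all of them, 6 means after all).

5

First list Z and electron count for each: Sc3+ (Z=21, 18 e⁻), Y3+ (Z=39, 36 e⁻), La3+ (Z=57, 54 e⁻), Ba2+ (Z=56, 54 e⁻), Cs+ (Z=55, 54 e⁻), I- (Z=53, 54 e⁻). Sc3+ < Y3+ (same group, period 4 vs 5); Y3+ < La3+ (same group, period 5 vs 6); La3+ < Ba2+ (both 54 e⁻, Z=57>56); Ba2+ < Cs+ (both 54 e⁻, Z=56>55); Cs+ < I- (both 54 e⁻, Z=55>53).
With Cs+ included the full order is Sc3+ < Y3+ < La3+ < Ba2+ < Cs+ < I-, so it takes position 5.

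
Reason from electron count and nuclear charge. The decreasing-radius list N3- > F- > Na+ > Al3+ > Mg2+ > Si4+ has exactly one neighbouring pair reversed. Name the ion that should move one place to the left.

Compare adjacent ions: Al3+ and Mg2+ share 10 electrons; the higher nuclear charge on Al (Z=13) contracts it more, so Al3+ < Mg2+ — yet in this decreasing list Al3+ sits before Mg2+. Nothing else is reversed, so Mg2+ should move one place to the left.

Mg2+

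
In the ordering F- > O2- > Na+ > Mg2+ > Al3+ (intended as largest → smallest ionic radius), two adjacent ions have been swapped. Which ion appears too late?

O2-

Scanning neighbour by neighbour, only F-/O2- violates a trend: both have 10 electrons but Z(F)=9 > Z(O)=8, so F- should be the smaller of the two. That makes O2- the one sitting a position late relative to where it belongs.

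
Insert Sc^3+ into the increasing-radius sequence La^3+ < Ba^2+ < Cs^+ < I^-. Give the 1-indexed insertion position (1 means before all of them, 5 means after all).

Tabulating Z and e⁻: Sc^3+ (Z=21, 18 e⁻), La^3+ (Z=57, 54 e⁻), Ba^2+ (Z=56, 54 e⁻), Cs^+ (Z=55, 54 e⁻), I^- (Z=53, 54 e⁻). Sc^3+ < La^3+ (same group, period 4 vs 6); La^3+ < Ba^2+ (isoelectronic, higher Z=57 is smaller); Ba^2+ < Cs^+ (both 54 e⁻, Z=56>55); Cs^+ < I^- (both 54 e⁻, Z=55>53).
With Sc^3+ included the full order is Sc^3+ < La^3+ < Ba^2+ < Cs^+ < I^-, so it takes position 1.

1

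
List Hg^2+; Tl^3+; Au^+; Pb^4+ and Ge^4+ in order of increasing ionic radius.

Work out protons and electrons: Ge^4+ (Z=32, 28 e⁻), Pb^4+ (Z=82, 78 e⁻), Tl^3+ (Z=81, 78 e⁻), Hg^2+ (Z=80, 78 e⁻), Au^+ (Z=79, 78 e⁻). Ge^4+ < Pb^4+ (same group, period 4 vs 6); Pb^4+ < Tl^3+ (isoelectronic, higher Z=82 is smaller); Tl^3+ < Hg^2+ (isoelectronic, higher Z=81 is smaller); Hg^2+ < Au^+ (both 78 e⁻, Z=80>79).

Ge^4+ < Pb^4+ < Tl^3+ < Hg^2+ < Au^+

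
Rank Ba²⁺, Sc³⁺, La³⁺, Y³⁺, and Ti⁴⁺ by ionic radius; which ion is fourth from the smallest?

La³⁺

Ti⁴⁺: 18 e⁻, Z=22, Sc³⁺: 18 e⁻, Z=21, Y³⁺: 36 e⁻, Z=39, La³⁺: 54 e⁻, Z=57, Ba²⁺: 54 e⁻, Z=56. Ti⁴⁺ < Sc³⁺ (isoelectronic, higher Z=22 is smaller); Sc³⁺ < Y³⁺ (same group, 1 shell fewer); Y³⁺ < La³⁺ (same group, 1 shell fewer); La³⁺ < Ba²⁺ (isoelectronic, higher Z=57 is smaller).
So the order is Ti⁴⁺ < Sc³⁺ < Y³⁺ < La³⁺ < Ba²⁺; the 4th-smallest ion is La³⁺.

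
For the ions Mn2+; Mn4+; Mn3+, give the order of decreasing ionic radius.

Mn2+ > Mn3+ > Mn4+

These are all Mn ions. Removing more electrons (higher positive charge) pulls the remaining electrons in closer, so Mn4+ is smallest and Mn2+ is largest.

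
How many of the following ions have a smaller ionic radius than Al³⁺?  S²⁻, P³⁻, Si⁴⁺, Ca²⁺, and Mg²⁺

1

First list Z and electron count for each: Si⁴⁺ (Z=14, 10 e⁻), Al³⁺ (Z=13, 10 e⁻), Mg²⁺ (Z=12, 10 e⁻), Ca²⁺ (Z=20, 18 e⁻), S²⁻ (Z=16, 18 e⁻), P³⁻ (Z=15, 18 e⁻). Si⁴⁺ < Al³⁺ (both 10 e⁻, Z=14>13); Al³⁺ < Mg²⁺ (both 10 e⁻, Z=13>12); Mg²⁺ < Ca²⁺ (same group, period 3 vs 4); Ca²⁺ < S²⁻ (both 18 e⁻, Z=20>16); S²⁻ < P³⁻ (isoelectronic, higher Z=16 is smaller).
Placing each against Al³⁺: smaller — Si⁴⁺; larger — Mg²⁺, Ca²⁺, S²⁻, P³⁻. That's 1.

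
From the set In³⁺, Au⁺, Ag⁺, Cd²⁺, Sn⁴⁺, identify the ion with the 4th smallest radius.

Ag⁺

Electron counts and nuclear charges: Sn⁴⁺ has 46 e⁻ (Z=50), In³⁺ has 46 e⁻ (Z=49), Cd²⁺ has 46 e⁻ (Z=48), Ag⁺ has 46 e⁻ (Z=47), Au⁺ has 78 e⁻ (Z=79). Sn⁴⁺ < In³⁺ (isoelectronic, higher Z=50 is smaller); In³⁺ < Cd²⁺ (both 46 e⁻, Z=49>48); Cd²⁺ < Ag⁺ (isoelectronic, higher Z=48 is smaller); Ag⁺ < Au⁺ (same group, 1 shell fewer).
Ordering: Sn⁴⁺ < In³⁺ < Cd²⁺ < Ag⁺ < Au⁺. The 4th smallest is Ag⁺.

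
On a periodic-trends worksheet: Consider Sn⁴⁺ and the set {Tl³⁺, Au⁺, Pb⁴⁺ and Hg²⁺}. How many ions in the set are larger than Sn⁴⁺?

4

Sn⁴⁺: 46 e⁻, Z=50, Pb⁴⁺: 78 e⁻, Z=82, Tl³⁺: 78 e⁻, Z=81, Hg²⁺: 78 e⁻, Z=80, Au⁺: 78 e⁻, Z=79. Sn⁴⁺ < Pb⁴⁺ (same group, 1 shell fewer); Pb⁴⁺ < Tl³⁺ (both 78 e⁻, Z=82>81); Tl³⁺ < Hg²⁺ (both 78 e⁻, Z=81>80); Hg²⁺ < Au⁺ (isoelectronic, higher Z=80 is smaller).
Ordering all of them (including Sn⁴⁺) by radius gives Sn⁴⁺ < Pb⁴⁺ < Tl³⁺ < Hg²⁺ < Au⁺. That's 4.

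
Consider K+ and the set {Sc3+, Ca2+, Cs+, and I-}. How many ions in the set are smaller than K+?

2

First list Z and electron count for each: Sc3+ has 18 e⁻ (Z=21), Ca2+ has 18 e⁻ (Z=20), K+ has 18 e⁻ (Z=19), Cs+ has 54 e⁻ (Z=55), I- has 54 e⁻ (Z=53). Sc3+ < Ca2+ (both 18 e⁻, Z=21>20); Ca2+ < K+ (both 18 e⁻, Z=20>19); K+ < Cs+ (same group, period 4 vs 6); Cs+ < I- (both 54 e⁻, Z=55>53).
Ordering all of them (including K+) by radius gives Sc3+ < Ca2+ < K+ < Cs+ < I-. So 2 are smaller.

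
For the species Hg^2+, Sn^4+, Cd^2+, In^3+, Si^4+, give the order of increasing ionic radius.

Si^4+ < Sn^4+ < In^3+ < Cd^2+ < Hg^2+

Electron counts and nuclear charges: Si^4+: 10 e⁻, Z=14, Sn^4+: 46 e⁻, Z=50, In^3+: 46 e⁻, Z=49, Cd^2+: 46 e⁻, Z=48, Hg^2+: 78 e⁻, Z=80. Si^4+ < Sn^4+ (same group, 2 shells fewer); Sn^4+ < In^3+ (isoelectronic, higher Z=50 is smaller); In^3+ < Cd^2+ (both 46 e⁻, Z=49>48); Cd^2+ < Hg^2+ (same group, period 5 vs 6).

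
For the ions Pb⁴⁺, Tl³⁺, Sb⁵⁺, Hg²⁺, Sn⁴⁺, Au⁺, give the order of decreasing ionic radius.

Au⁺ > Hg²⁺ > Tl³⁺ > Pb⁴⁺ > Sn⁴⁺ > Sb⁵⁺

Work out protons and electrons: Sb⁵⁺: 46 e⁻, Z=51, Sn⁴⁺: 46 e⁻, Z=50, Pb⁴⁺: 78 e⁻, Z=82, Tl³⁺: 78 e⁻, Z=81, Hg²⁺: 78 e⁻, Z=80, Au⁺: 78 e⁻, Z=79. Sb⁵⁺ < Sn⁴⁺ (both 46 e⁻, Z=51>50); Sn⁴⁺ < Pb⁴⁺ (same group, 1 shell fewer); Pb⁴⁺ < Tl³⁺ (both 78 e⁻, Z=82>81); Tl³⁺ < Hg²⁺ (isoelectronic, higher Z=81 is smaller); Hg²⁺ < Au⁺ (isoelectronic, higher Z=80 is smaller).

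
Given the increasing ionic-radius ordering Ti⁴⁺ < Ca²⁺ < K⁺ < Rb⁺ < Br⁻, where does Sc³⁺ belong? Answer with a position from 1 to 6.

First list Z and electron count for each: Ti⁴⁺: 18 e⁻, Z=22, Sc³⁺: 18 e⁻, Z=21, Ca²⁺: 18 e⁻, Z=20, K⁺: 18 e⁻, Z=19, Rb⁺: 36 e⁻, Z=37, Br⁻: 36 e⁻, Z=35. Ti⁴⁺ < Sc³⁺ (both 18 e⁻, Z=22>21); Sc³⁺ < Ca²⁺ (isoelectronic, higher Z=21 is smaller); Ca²⁺ < K⁺ (isoelectronic, higher Z=20 is smaller); K⁺ < Rb⁺ (same group, period 4 vs 5); Rb⁺ < Br⁻ (both 36 e⁻, Z=37>35).
With Sc³⁺ included the full order is Ti⁴⁺ < Sc³⁺ < Ca²⁺ < K⁺ < Rb⁺ < Br⁻, so it takes position 2.

2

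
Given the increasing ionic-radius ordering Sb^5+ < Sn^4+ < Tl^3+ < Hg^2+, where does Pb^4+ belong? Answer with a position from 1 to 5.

First list Z and electron count for each: Sb^5+ has 46 e⁻ (Z=51), Sn^4+ has 46 e⁻ (Z=50), Pb^4+ has 78 e⁻ (Z=82), Tl^3+ has 78 e⁻ (Z=81), Hg^2+ has 78 e⁻ (Z=80). Sb^5+ < Sn^4+ (isoelectronic, higher Z=51 is smaller); Sn^4+ < Pb^4+ (same group, 1 shell fewer); Pb^4+ < Tl^3+ (both 78 e⁻, Z=82>81); Tl^3+ < Hg^2+ (isoelectronic, higher Z=81 is smaller).
Merged order: Sb^5+ < Sn^4+ < Pb^4+ < Tl^3+ < Hg^2+ — Pb^4+ is number 3.

3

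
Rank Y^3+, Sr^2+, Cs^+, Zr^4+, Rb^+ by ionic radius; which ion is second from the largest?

Rb^+

Tabulating Z and e⁻: Zr^4+ has 36 e⁻ (Z=40), Y^3+ has 36 e⁻ (Z=39), Sr^2+ has 36 e⁻ (Z=38), Rb^+ has 36 e⁻ (Z=37), Cs^+ has 54 e⁻ (Z=55). Zr^4+ < Y^3+ (both 36 e⁻, Z=40>39); Y^3+ < Sr^2+ (isoelectronic, higher Z=39 is smaller); Sr^2+ < Rb^+ (isoelectronic, higher Z=38 is smaller); Rb^+ < Cs^+ (same group, 1 shell fewer).
So the order is Zr^4+ < Y^3+ < Sr^2+ < Rb^+ < Cs^+; the 2nd-largest ion is Rb^+.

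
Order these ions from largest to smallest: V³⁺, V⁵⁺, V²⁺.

V²⁺ > V³⁺ > V⁵⁺

Same element, different charge: the more highly charged cation has fewer electrons and a greater effective nuclear charge per electron, making V⁵⁺ the smallest.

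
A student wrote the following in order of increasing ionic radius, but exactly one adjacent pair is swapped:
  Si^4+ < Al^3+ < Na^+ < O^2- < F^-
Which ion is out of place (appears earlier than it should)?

Compare adjacent ions: F^- and O^2- share 10 electrons; the higher nuclear charge on F (Z=9) contracts it more, so F^- < O^2- — yet in this increasing list O^2- sits before F^-. Nothing else is reversed, so O^2- should move one place to the right.

O^2-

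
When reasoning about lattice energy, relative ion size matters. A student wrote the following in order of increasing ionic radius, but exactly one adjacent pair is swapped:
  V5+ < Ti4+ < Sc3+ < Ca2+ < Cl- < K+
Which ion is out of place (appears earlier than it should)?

Cl-

Scanning neighbour by neighbour, only Cl-/K+ violates a trend: K+ and Cl- share 18 electrons; the higher nuclear charge on K (Z=19) contracts it more, so K+ < Cl-. That makes Cl- the one sitting a position early relative to where it belongs.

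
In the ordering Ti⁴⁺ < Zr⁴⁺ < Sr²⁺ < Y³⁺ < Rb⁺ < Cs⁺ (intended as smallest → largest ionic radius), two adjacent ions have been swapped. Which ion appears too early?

Compare adjacent ions: Y³⁺ and Sr²⁺ share 36 electrons; the higher nuclear charge on Y (Z=39) contracts it more, so Y³⁺ < Sr²⁺ — yet in this increasing list Sr²⁺ sits before Y³⁺. Nothing else is reversed, so Sr²⁺ should move one place to the right.

Sr²⁺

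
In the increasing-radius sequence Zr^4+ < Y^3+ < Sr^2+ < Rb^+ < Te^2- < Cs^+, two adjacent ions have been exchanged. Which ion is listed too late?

Compare adjacent ions: they are isoelectronic (54 e⁻) and Cs has more protons than Te (55 vs 52), making Cs^+ smaller — yet in this increasing list Te^2- sits before Cs^+. Nothing else is reversed, so Cs^+ should move one place to the left.

Cs^+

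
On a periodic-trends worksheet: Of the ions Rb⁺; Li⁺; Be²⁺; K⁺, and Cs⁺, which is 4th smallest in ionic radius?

Rb⁺

Tabulating Z and e⁻: Be²⁺ (Z=4, 2 e⁻), Li⁺ (Z=3, 2 e⁻), K⁺ (Z=19, 18 e⁻), Rb⁺ (Z=37, 36 e⁻), Cs⁺ (Z=55, 54 e⁻). Be²⁺ < Li⁺ (both 2 e⁻, Z=4>3); Li⁺ < K⁺ (same group, period 2 vs 4); K⁺ < Rb⁺ (same group, period 4 vs 5); Rb⁺ < Cs⁺ (same group, period 5 vs 6).
That gives Be²⁺ < Li⁺ < K⁺ < Rb⁺ < Cs⁺. From the smallest end, number 4 is Rb⁺.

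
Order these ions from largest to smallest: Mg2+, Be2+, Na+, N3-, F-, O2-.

N3- > O2- > F- > Na+ > Mg2+ > Be2+

Be2+: 2 e⁻, Z=4, Mg2+: 10 e⁻, Z=12, Na+: 10 e⁻, Z=11, F-: 10 e⁻, Z=9, O2-: 10 e⁻, Z=8, N3-: 10 e⁻, Z=7. Be2+ < Mg2+ (same group, 1 shell fewer); Mg2+ < Na+ (both 10 e⁻, Z=12>11); Na+ < F- (both 10 e⁻, Z=11>9); F- < O2- (isoelectronic, higher Z=9 is smaller); O2- < N3- (both 10 e⁻, Z=8>7).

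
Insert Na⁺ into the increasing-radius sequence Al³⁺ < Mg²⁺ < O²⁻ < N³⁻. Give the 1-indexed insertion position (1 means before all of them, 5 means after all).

3

Isoelectronic series (10 e⁻ each). Size is set by nuclear charge: more protons means a smaller ion. Al³⁺ (Z=13), Mg²⁺ (Z=12), Na⁺ (Z=11), O²⁻ (Z=8), N³⁻ (Z=7).
With Na⁺ included the full order is Al³⁺ < Mg²⁺ < Na⁺ < O²⁻ < N³⁻, so it takes position 3.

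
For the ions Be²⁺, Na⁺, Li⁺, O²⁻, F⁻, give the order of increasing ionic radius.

Tabulating Z and e⁻: Be²⁺ has 2 e⁻ (Z=4), Li⁺ has 2 e⁻ (Z=3), Na⁺ has 10 e⁻ (Z=11), F⁻ has 10 e⁻ (Z=9), O²⁻ has 10 e⁻ (Z=8). Be²⁺ < Li⁺ (both 2 e⁻, Z=4>3); Li⁺ < Na⁺ (same group, 1 shell fewer); Na⁺ < F⁻ (isoelectronic, higher Z=11 is smaller); F⁻ < O²⁻ (isoelectronic, higher Z=9 is smaller).

Be²⁺ < Li⁺ < Na⁺ < F⁻ < O²⁻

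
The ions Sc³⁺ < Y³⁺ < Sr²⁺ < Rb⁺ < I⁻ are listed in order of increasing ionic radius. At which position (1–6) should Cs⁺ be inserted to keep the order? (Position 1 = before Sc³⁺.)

First list Z and electron count for each: Sc³⁺ (Z=21, 18 e⁻), Y³⁺ (Z=39, 36 e⁻), Sr²⁺ (Z=38, 36 e⁻), Rb⁺ (Z=37, 36 e⁻), Cs⁺ (Z=55, 54 e⁻), I⁻ (Z=53, 54 e⁻). Sc³⁺ < Y³⁺ (same group, 1 shell fewer); Y³⁺ < Sr²⁺ (isoelectronic, higher Z=39 is smaller); Sr²⁺ < Rb⁺ (both 36 e⁻, Z=38>37); Rb⁺ < Cs⁺ (same group, period 5 vs 6); Cs⁺ < I⁻ (isoelectronic, higher Z=55 is smaller).
Merged order: Sc³⁺ < Y³⁺ < Sr²⁺ < Rb⁺ < Cs⁺ < I⁻ — Cs⁺ is number 5.

5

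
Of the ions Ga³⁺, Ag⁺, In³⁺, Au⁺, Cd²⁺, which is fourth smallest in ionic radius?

Ag⁺

Tabulating Z and e⁻: Ga³⁺ has 28 e⁻ (Z=31), In³⁺ has 46 e⁻ (Z=49), Cd²⁺ has 46 e⁻ (Z=48), Ag⁺ has 46 e⁻ (Z=47), Au⁺ has 78 e⁻ (Z=79). Ga³⁺ < In³⁺ (same group, period 4 vs 5); In³⁺ < Cd²⁺ (isoelectronic, higher Z=49 is smaller); Cd²⁺ < Ag⁺ (isoelectronic, higher Z=48 is smaller); Ag⁺ < Au⁺ (same group, period 5 vs 6).
So the order is Ga³⁺ < In³⁺ < Cd²⁺ < Ag⁺ < Au⁺; the 4th-smallest ion is Ag⁺.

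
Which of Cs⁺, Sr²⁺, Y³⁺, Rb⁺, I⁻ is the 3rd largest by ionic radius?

First list Z and electron count for each: Y³⁺: 36 e⁻, Z=39, Sr²⁺: 36 e⁻, Z=38, Rb⁺: 36 e⁻, Z=37, Cs⁺: 54 e⁻, Z=55, I⁻: 54 e⁻, Z=53. Y³⁺ < Sr²⁺ (both 36 e⁻, Z=39>38); Sr²⁺ < Rb⁺ (both 36 e⁻, Z=38>37); Rb⁺ < Cs⁺ (same group, 1 shell fewer); Cs⁺ < I⁻ (both 54 e⁻, Z=55>53).
Ordering: Y³⁺ < Sr²⁺ < Rb⁺ < Cs⁺ < I⁻. The 3rd largest is Rb⁺.

Rb⁺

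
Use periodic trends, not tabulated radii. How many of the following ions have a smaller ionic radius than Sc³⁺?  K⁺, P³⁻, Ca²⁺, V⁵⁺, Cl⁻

1

All of these have 18 electrons (isoelectronic). With the same electron cloud, the ion with the most protons pulls it in tightest. Nuclear charges: V⁵⁺ (Z=23), Sc³⁺ (Z=21), Ca²⁺ (Z=20), K⁺ (Z=19), Cl⁻ (Z=17), P³⁻ (Z=15). Highest Z is smallest.
Relative to Sc³⁺, the ions that are smaller are V⁵⁺. That's 1.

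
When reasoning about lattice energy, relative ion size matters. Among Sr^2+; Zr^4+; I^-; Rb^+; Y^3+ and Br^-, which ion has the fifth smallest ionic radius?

Br^-

First list Z and electron count for each: Zr^4+: 36 e⁻, Z=40, Y^3+: 36 e⁻, Z=39, Sr^2+: 36 e⁻, Z=38, Rb^+: 36 e⁻, Z=37, Br^-: 36 e⁻, Z=35, I^-: 54 e⁻, Z=53. Zr^4+ < Y^3+ (isoelectronic, higher Z=40 is smaller); Y^3+ < Sr^2+ (both 36 e⁻, Z=39>38); Sr^2+ < Rb^+ (isoelectronic, higher Z=38 is smaller); Rb^+ < Br^- (isoelectronic, higher Z=37 is smaller); Br^- < I^- (same group, 1 shell fewer).
Full ascending order: Zr^4+ < Y^3+ < Sr^2+ < Rb^+ < Br^- < I^-. Counting from the smallest, position 5 is Br^-.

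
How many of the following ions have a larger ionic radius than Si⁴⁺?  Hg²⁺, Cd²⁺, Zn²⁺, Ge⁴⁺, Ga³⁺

5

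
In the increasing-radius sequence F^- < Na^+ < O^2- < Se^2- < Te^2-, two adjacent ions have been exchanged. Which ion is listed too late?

Na^+

Check each adjacent pair. F^- and Na^+ are reversed: Na^+ and F^- share 10 electrons; the higher nuclear charge on Na (Z=11) contracts it more, so Na^+ < F^-. No other neighbouring pair contradicts the periodic trends, so Na^+ is the ion listed too late.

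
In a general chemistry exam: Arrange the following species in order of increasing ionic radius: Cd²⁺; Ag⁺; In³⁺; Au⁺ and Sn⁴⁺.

Sn⁴⁺ < In³⁺ < Cd²⁺ < Ag⁺ < Au⁺

Work out protons and electrons: Sn⁴⁺ (Z=50, 46 e⁻), In³⁺ (Z=49, 46 e⁻), Cd²⁺ (Z=48, 46 e⁻), Ag⁺ (Z=47, 46 e⁻), Au⁺ (Z=79, 78 e⁻). Sn⁴⁺ < In³⁺ (isoelectronic, higher Z=50 is smaller); In³⁺ < Cd²⁺ (both 46 e⁻, Z=49>48); Cd²⁺ < Ag⁺ (isoelectronic, higher Z=48 is smaller); Ag⁺ < Au⁺ (same group, 1 shell fewer).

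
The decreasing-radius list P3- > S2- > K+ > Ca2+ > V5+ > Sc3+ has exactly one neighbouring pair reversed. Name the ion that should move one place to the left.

Check each adjacent pair. V5+ and Sc3+ are reversed: V5+ and Sc3+ share 18 electrons; the higher nuclear charge on V (Z=23) contracts it more, so V5+ < Sc3+. No other neighbouring pair contradicts the periodic trends, so Sc3+ is the ion listed too late.

Sc3+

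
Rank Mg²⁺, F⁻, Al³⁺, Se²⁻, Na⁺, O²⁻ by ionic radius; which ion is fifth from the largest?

Mg²⁺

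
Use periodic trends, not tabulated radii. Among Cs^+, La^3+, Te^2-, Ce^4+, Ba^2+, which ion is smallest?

Each ion has 54 electrons. The ranking follows nuclear charge in reverse — greater Z gives a smaller radius. Ce^4+ (Z=58), La^3+ (Z=57), Ba^2+ (Z=56), Cs^+ (Z=55), Te^2- (Z=52).

Ce^4+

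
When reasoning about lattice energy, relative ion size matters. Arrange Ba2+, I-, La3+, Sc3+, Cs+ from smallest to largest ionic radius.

Work out protons and electrons: Sc3+ has 18 e⁻ (Z=21), La3+ has 54 e⁻ (Z=57), Ba2+ has 54 e⁻ (Z=56), Cs+ has 54 e⁻ (Z=55), I- has 54 e⁻ (Z=53). Sc3+ < La3+ (same group, 2 shells fewer); La3+ < Ba2+ (both 54 e⁻, Z=57>56); Ba2+ < Cs+ (isoelectronic, higher Z=56 is smaller); Cs+ < I- (both 54 e⁻, Z=55>53).

Sc3+ < La3+ < Ba2+ < Cs+ < I-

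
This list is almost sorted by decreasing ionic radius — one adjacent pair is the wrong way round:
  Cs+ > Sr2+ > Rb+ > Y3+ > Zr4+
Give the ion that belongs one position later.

Compare adjacent ions: Sr2+ and Rb+ share 36 electrons; the higher nuclear charge on Sr (Z=38) contracts it more, so Sr2+ < Rb+ — yet in this decreasing list Sr2+ sits before Rb+. Nothing else is reversed, so Sr2+ should move one place to the right.

Sr2+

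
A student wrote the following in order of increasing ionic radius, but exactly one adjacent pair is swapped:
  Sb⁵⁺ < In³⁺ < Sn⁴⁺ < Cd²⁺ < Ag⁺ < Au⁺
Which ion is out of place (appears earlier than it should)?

Compare adjacent ions: Sn⁴⁺ and In³⁺ share 46 electrons; the higher nuclear charge on Sn (Z=50) contracts it more, so Sn⁴⁺ < In³⁺ — yet in this increasing list In³⁺ sits before Sn⁴⁺. Nothing else is reversed, so In³⁺ should move one place to the right.

In³⁺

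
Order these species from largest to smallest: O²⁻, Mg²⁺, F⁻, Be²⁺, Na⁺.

O²⁻ > F⁻ > Na⁺ > Mg²⁺ > Be²⁺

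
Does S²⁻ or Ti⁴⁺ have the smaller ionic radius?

Each ion has 18 electrons. The ranking follows nuclear charge in reverse — greater Z gives a smaller radius. Ti⁴⁺ (Z=22), S²⁻ (Z=16).

Ti⁴⁺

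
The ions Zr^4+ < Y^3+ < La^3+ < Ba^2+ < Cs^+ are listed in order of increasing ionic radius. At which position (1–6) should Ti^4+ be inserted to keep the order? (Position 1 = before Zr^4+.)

1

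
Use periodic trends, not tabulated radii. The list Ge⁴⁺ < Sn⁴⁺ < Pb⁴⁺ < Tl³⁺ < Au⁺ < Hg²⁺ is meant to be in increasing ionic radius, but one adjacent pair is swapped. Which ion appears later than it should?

Check each adjacent pair. Au⁺ and Hg²⁺ are reversed: both have 78 electrons but Z(Hg)=80 > Z(Au)=79, so Hg²⁺ should be the smaller of the two. No other neighbouring pair contradicts the periodic trends, so Hg²⁺ is the ion listed too late.

Hg²⁺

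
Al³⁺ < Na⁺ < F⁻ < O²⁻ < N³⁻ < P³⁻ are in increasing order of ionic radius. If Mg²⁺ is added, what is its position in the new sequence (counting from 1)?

First list Z and electron count for each: Al³⁺: 10 e⁻, Z=13, Mg²⁺: 10 e⁻, Z=12, Na⁺: 10 e⁻, Z=11, F⁻: 10 e⁻, Z=9, O²⁻: 10 e⁻, Z=8, N³⁻: 10 e⁻, Z=7, P³⁻: 18 e⁻, Z=15. Al³⁺ < Mg²⁺ (both 10 e⁻, Z=13>12); Mg²⁺ < Na⁺ (isoelectronic, higher Z=12 is smaller); Na⁺ < F⁻ (isoelectronic, higher Z=11 is smaller); F⁻ < O²⁻ (both 10 e⁻, Z=9>8); O²⁻ < N³⁻ (both 10 e⁻, Z=8>7); N³⁻ < P³⁻ (same group, period 2 vs 3).
Merged order: Al³⁺ < Mg²⁺ < Na⁺ < F⁻ < O²⁻ < N³⁻ < P³⁻ — Mg²⁺ is number 2.

2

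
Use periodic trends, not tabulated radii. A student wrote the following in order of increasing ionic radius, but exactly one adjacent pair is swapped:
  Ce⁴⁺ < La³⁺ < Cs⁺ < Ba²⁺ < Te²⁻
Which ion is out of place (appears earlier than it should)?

Cs⁺

Check each adjacent pair. Cs⁺ and Ba²⁺ are reversed: they are isoelectronic (54 e⁻) and Ba has more protons than Cs (56 vs 55), making Ba²⁺ smaller. No other neighbouring pair contradicts the periodic trends, so Cs⁺ is the ion listed too early.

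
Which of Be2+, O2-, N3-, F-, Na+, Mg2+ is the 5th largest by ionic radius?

Mg2+

Work out protons and electrons: Be2+ has 2 e⁻ (Z=4), Mg2+ has 10 e⁻ (Z=12), Na+ has 10 e⁻ (Z=11), F- has 10 e⁻ (Z=9), O2- has 10 e⁻ (Z=8), N3- has 10 e⁻ (Z=7). Be2+ < Mg2+ (same group, 1 shell fewer); Mg2+ < Na+ (both 10 e⁻, Z=12>11); Na+ < F- (both 10 e⁻, Z=11>9); F- < O2- (isoelectronic, higher Z=9 is smaller); O2- < N3- (isoelectronic, higher Z=8 is smaller).
Full ascending order: Be2+ < Mg2+ < Na+ < F- < O2- < N3-. Counting from the largest, position 5 is Mg2+.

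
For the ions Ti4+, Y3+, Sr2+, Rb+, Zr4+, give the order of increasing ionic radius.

Electron counts and nuclear charges: Ti4+ (Z=22, 18 e⁻), Zr4+ (Z=40, 36 e⁻), Y3+ (Z=39, 36 e⁻), Sr2+ (Z=38, 36 e⁻), Rb+ (Z=37, 36 e⁻). Ti4+ < Zr4+ (same group, period 4 vs 5); Zr4+ < Y3+ (both 36 e⁻, Z=40>39); Y3+ < Sr2+ (both 36 e⁻, Z=39>38); Sr2+ < Rb+ (isoelectronic, higher Z=38 is smaller).

Ti4+ < Zr4+ < Y3+ < Sr2+ < Rb+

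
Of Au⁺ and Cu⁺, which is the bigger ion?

Au⁺

These ions sit in one column with identical charge. Each step down the periodic table adds a principal shell, increasing the radius.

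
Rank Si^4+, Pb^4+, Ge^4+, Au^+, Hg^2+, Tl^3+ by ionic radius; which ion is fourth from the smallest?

Tabulating Z and e⁻: Si^4+: 10 e⁻, Z=14, Ge^4+: 28 e⁻, Z=32, Pb^4+: 78 e⁻, Z=82, Tl^3+: 78 e⁻, Z=81, Hg^2+: 78 e⁻, Z=80, Au^+: 78 e⁻, Z=79. Si^4+ < Ge^4+ (same group, period 3 vs 4); Ge^4+ < Pb^4+ (same group, 2 shells fewer); Pb^4+ < Tl^3+ (isoelectronic, higher Z=82 is smaller); Tl^3+ < Hg^2+ (both 78 e⁻, Z=81>80); Hg^2+ < Au^+ (both 78 e⁻, Z=80>79).
That gives Si^4+ < Ge^4+ < Pb^4+ < Tl^3+ < Hg^2+ < Au^+. From the smallest end, number 4 is Tl^3+.

Tl^3+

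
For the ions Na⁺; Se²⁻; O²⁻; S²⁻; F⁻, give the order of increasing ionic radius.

Na⁺ < F⁻ < O²⁻ < S²⁻ < Se²⁻

Work out protons and electrons: Na⁺ (Z=11, 10 e⁻), F⁻ (Z=9, 10 e⁻), O²⁻ (Z=8, 10 e⁻), S²⁻ (Z=16, 18 e⁻), Se²⁻ (Z=34, 36 e⁻). Na⁺ < F⁻ (isoelectronic, higher Z=11 is smaller); F⁻ < O²⁻ (both 10 e⁻, Z=9>8); O²⁻ < S²⁻ (same group, 1 shell fewer); S²⁻ < Se²⁻ (same group, 1 shell fewer).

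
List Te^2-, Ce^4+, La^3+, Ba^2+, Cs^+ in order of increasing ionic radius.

Isoelectronic series (54 e⁻ each). Size is set by nuclear charge: more protons means a smaller ion. Ce^4+ (Z=58), La^3+ (Z=57), Ba^2+ (Z=56), Cs^+ (Z=55), Te^2- (Z=52).

Ce^4+ < La^3+ < Ba^2+ < Cs^+ < Te^2-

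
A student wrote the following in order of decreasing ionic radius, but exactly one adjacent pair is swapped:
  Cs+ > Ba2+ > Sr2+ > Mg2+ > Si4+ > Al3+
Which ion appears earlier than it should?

Check each adjacent pair. Si4+ and Al3+ are reversed: both have 10 electrons but Z(Si)=14 > Z(Al)=13, so Si4+ should be the smaller of the two. No other neighbouring pair contradicts the periodic trends, so Si4+ is the ion listed too early.

Si4+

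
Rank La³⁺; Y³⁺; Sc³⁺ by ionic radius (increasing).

Sc³⁺ < Y³⁺ < La³⁺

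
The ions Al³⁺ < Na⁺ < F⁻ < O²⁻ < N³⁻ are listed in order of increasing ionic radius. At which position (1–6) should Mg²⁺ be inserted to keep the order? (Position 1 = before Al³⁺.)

2

Isoelectronic series (10 e⁻ each). Size is set by nuclear charge: more protons means a smaller ion. Al³⁺ (Z=13), Mg²⁺ (Z=12), Na⁺ (Z=11), F⁻ (Z=9), O²⁻ (Z=8), N³⁻ (Z=7).
Merged order: Al³⁺ < Mg²⁺ < Na⁺ < F⁻ < O²⁻ < N³⁻ — Mg²⁺ is number 2.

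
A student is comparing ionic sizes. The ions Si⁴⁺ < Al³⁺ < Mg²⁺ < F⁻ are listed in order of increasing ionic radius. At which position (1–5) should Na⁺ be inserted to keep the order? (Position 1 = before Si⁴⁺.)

Each ion has 10 electrons. The ranking follows nuclear charge in reverse — greater Z gives a smaller radius. Si⁴⁺ (Z=14), Al³⁺ (Z=13), Mg²⁺ (Z=12), Na⁺ (Z=11), F⁻ (Z=9).
Merged order: Si⁴⁺ < Al³⁺ < Mg²⁺ < Na⁺ < F⁻ — Na⁺ is number 4.

4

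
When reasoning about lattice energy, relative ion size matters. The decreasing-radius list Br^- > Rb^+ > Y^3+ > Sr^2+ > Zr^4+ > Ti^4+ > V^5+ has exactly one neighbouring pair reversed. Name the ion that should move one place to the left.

Sr^2+

The pair Y^3+, Sr^2+ is the wrong way round — Y^3+ and Sr^2+ share 36 electrons; the higher nuclear charge on Y (Z=39) contracts it more, so Y^3+ < Sr^2+. All other adjacent pairs agree with periodic trends, so Sr^2+ is the misplaced ion.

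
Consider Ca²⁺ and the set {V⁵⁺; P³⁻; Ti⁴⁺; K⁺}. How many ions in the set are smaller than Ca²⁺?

2

All of these have 18 electrons (isoelectronic). With the same electron cloud, the ion with the most protons pulls it in tightest. Nuclear charges: V⁵⁺ (Z=23), Ti⁴⁺ (Z=22), Ca²⁺ (Z=20), K⁺ (Z=19), P³⁻ (Z=15). Highest Z is smallest.
Overall: V⁵⁺ < Ti⁴⁺ < Ca²⁺ < K⁺ < P³⁻. Ca²⁺ has 2 below it and 2 above. So 2 are smaller.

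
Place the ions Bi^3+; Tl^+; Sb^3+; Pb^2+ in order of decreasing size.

Sb^3+: 48 e⁻, Z=51, Bi^3+: 80 e⁻, Z=83, Pb^2+: 80 e⁻, Z=82, Tl^+: 80 e⁻, Z=81. Sb^3+ < Bi^3+ (same group, period 5 vs 6); Bi^3+ < Pb^2+ (both 80 e⁻, Z=83>82); Pb^2+ < Tl^+ (isoelectronic, higher Z=82 is smaller).

Tl^+ > Pb^2+ > Bi^3+ > Sb^3+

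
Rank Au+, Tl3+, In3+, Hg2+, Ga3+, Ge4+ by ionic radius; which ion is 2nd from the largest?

Hg2+

Tabulating Z and e⁻: Ge4+ (Z=32, 28 e⁻), Ga3+ (Z=31, 28 e⁻), In3+ (Z=49, 46 e⁻), Tl3+ (Z=81, 78 e⁻), Hg2+ (Z=80, 78 e⁻), Au+ (Z=79, 78 e⁻). Ge4+ < Ga3+ (isoelectronic, higher Z=32 is smaller); Ga3+ < In3+ (same group, period 4 vs 5); In3+ < Tl3+ (same group, period 5 vs 6); Tl3+ < Hg2+ (isoelectronic, higher Z=81 is smaller); Hg2+ < Au+ (both 78 e⁻, Z=80>79).
That gives Ge4+ < Ga3+ < In3+ < Tl3+ < Hg2+ < Au+. From the largest end, number 2 is Hg2+.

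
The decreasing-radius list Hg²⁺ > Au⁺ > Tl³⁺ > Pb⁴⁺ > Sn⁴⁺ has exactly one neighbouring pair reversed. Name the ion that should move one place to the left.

Au⁺

Check each adjacent pair. Hg²⁺ and Au⁺ are reversed: Hg²⁺ and Au⁺ share 78 electrons; the higher nuclear charge on Hg (Z=80) contracts it more, so Hg²⁺ < Au⁺. No other neighbouring pair contradicts the periodic trends, so Au⁺ is the ion listed too late.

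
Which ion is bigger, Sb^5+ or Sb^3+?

Sb^3+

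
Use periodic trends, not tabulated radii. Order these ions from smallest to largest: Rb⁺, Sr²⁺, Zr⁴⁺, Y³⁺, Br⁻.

Zr⁴⁺ < Y³⁺ < Sr²⁺ < Rb⁺ < Br⁻

These species are isoelectronic with 36 electrons. The only difference is the number of protons: Zr⁴⁺ (Z=40), Y³⁺ (Z=39), Sr²⁺ (Z=38), Rb⁺ (Z=37), Br⁻ (Z=35). The strongest nuclear pull (Zr⁴⁺) gives the smallest ion.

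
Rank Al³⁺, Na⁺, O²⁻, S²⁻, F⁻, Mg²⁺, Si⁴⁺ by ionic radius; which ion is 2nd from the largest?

O²⁻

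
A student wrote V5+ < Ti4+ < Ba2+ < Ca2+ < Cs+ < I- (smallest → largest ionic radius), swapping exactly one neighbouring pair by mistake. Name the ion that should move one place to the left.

Compare adjacent ions: same group and charge — period 4 sits above period 6, so Ca2+ is smaller — yet in this increasing list Ba2+ sits before Ca2+. Nothing else is reversed, so Ca2+ should move one place to the left.

Ca2+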